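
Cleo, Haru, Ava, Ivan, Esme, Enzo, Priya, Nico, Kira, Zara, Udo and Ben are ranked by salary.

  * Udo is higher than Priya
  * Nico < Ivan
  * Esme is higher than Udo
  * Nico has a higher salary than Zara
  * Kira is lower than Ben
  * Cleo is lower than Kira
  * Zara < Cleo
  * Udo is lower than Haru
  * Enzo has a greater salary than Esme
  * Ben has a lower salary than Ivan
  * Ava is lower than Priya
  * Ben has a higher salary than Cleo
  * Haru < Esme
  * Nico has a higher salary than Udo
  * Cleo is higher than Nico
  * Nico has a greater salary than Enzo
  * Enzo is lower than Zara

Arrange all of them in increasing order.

Ava < Priya < Udo < Haru < Esme < Enzo < Zara < Nico < Cleo < Kira < Ben < Ivan

Nothing is placed below Ava, so it is least; from there Ava < Priya; Priya < Udo; Udo < Haru; Haru < Esme; Esme < Enzo; Enzo < Zara; Zara < Nico; Nico < Cleo; Cleo < Kira; Kira < Ben; Ben < Ivan, each given directly.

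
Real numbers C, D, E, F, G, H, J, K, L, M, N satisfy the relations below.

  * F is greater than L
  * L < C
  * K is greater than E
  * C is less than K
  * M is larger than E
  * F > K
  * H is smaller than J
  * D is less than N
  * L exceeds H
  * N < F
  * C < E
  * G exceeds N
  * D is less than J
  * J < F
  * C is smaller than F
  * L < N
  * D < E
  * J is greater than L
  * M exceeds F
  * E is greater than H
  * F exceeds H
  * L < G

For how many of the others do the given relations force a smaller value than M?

The elements the relations force below M are D, H, L, C, E, K, J, N, F — no chain reaches any other.
That is 9.

9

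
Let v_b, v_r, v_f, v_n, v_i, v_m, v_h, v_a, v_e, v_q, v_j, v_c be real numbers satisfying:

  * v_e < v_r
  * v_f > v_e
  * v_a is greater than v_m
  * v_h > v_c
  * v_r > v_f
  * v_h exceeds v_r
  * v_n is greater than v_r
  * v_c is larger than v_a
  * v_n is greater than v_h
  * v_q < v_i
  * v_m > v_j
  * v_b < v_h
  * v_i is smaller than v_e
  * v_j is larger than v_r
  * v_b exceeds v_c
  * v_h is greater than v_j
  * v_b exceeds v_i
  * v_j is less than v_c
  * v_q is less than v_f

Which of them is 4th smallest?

The consecutive relations fix a unique order: v_q < v_i < v_e < v_f < v_r < v_j < v_m < v_a < v_c < v_b < v_h < v_n.
The 4th smallest is v_f.

v_f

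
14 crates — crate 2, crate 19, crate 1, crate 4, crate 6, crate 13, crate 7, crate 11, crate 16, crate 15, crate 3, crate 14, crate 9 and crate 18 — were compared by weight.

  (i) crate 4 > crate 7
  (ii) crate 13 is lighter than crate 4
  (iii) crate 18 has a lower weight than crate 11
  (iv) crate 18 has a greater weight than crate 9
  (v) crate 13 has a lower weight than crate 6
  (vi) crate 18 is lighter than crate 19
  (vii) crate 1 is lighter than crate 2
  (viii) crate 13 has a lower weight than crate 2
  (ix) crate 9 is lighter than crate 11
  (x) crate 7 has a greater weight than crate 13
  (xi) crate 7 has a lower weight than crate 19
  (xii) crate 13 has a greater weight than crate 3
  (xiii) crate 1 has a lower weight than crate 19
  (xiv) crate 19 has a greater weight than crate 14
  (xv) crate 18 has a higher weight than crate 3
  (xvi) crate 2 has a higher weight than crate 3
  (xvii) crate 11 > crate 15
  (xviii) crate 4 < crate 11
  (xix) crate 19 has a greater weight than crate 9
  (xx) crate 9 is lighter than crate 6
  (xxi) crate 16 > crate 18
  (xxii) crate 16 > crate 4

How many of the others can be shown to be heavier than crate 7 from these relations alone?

Directly above crate 7: crate 4, crate 19.
One step further: crate 11, crate 16 (4 so far).
Nothing else is reachable above crate 7; 4 in all.

4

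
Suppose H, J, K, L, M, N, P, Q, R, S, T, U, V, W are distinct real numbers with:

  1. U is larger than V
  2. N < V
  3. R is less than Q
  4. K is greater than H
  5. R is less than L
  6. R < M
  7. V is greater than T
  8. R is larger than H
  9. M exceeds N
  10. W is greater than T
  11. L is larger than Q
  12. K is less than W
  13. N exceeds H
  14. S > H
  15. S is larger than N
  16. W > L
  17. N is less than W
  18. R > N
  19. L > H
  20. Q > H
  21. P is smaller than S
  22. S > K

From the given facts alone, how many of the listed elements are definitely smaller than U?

4

Directly below U: V.
One step further: N, T (3 so far).
One step further: H (4 so far).
No other element is forced below U by the given relations, so the count is 4.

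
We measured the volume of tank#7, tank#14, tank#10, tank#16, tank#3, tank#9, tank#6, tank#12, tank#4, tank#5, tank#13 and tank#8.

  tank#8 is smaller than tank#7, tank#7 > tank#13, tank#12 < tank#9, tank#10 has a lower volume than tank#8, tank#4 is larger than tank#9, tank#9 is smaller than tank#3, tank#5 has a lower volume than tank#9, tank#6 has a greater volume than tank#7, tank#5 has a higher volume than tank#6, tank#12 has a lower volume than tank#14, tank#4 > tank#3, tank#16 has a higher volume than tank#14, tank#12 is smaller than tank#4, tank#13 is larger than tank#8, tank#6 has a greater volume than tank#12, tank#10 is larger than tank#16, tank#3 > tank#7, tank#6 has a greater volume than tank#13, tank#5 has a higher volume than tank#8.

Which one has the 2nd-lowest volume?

Chaining the given pairs: tank#12 < tank#14 < tank#16 < tank#10 < tank#8 < tank#13 < tank#7 < tank#6 < tank#5 < tank#9 < tank#3 < tank#4.
The 2nd smallest is tank#14.

tank#14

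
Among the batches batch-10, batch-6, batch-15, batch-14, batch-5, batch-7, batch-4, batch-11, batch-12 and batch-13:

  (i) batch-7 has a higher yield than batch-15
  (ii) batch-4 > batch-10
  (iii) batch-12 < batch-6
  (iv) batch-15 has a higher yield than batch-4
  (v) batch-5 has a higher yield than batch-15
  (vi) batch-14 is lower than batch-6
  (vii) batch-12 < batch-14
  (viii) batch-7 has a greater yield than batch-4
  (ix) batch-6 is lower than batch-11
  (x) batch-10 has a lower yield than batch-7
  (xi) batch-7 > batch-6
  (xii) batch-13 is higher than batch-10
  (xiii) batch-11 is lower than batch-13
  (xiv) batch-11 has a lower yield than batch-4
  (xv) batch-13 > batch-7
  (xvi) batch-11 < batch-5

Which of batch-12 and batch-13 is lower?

batch-12 < batch-14 and batch-14 < batch-6 give batch-12 < batch-6.
With batch-6 < batch-11: batch-12 < batch-14 < batch-6 < batch-11.
Then batch-11 < batch-4 extends the chain to batch-4.
With batch-4 < batch-15: batch-12 < batch-14 < batch-6 < batch-11 < batch-4 < batch-15.
Then batch-15 < batch-7 extends the chain to batch-7.
With batch-7 < batch-13: batch-12 < batch-14 < batch-6 < batch-11 < batch-4 < batch-15 < batch-7 < batch-13.
So batch-12 < batch-13; batch-12 is the lower of the two.

batch-12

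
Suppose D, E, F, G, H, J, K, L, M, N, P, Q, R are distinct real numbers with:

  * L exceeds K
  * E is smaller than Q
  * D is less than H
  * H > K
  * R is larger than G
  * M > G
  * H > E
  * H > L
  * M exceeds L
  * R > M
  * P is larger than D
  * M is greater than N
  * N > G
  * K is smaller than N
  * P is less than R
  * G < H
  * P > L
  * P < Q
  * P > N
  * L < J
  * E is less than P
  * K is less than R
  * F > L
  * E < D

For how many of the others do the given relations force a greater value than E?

5

The elements the relations force above E are D, P, Q, H, R — no chain reaches any other.
That is 5.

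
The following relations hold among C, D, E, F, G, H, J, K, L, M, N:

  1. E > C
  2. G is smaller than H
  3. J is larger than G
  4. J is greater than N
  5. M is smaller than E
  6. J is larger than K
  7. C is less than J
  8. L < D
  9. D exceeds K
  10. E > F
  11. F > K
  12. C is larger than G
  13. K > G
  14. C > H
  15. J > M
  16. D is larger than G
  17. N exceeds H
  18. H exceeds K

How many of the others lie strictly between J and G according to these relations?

The relations place G below J. An element lies strictly between them when it is forced above G and also forced below J.
Above G: {K, H, F, C, N, E, D}. Below J: {M, K, H, C, N}.
Intersection: {K, H, C, N} — 4.

4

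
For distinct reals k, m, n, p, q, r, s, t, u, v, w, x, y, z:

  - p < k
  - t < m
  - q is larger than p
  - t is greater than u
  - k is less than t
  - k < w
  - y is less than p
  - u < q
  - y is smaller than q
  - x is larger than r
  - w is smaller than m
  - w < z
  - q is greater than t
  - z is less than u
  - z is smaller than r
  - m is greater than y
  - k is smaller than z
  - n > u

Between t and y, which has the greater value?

t

y < p and p < k give y < k.
With k < w: y < p < k < w.
With w < z: y < p < k < w < z.
Then z < u extends the chain to u.
Then u < t extends the chain to t.
So y < t; t is the larger of the two.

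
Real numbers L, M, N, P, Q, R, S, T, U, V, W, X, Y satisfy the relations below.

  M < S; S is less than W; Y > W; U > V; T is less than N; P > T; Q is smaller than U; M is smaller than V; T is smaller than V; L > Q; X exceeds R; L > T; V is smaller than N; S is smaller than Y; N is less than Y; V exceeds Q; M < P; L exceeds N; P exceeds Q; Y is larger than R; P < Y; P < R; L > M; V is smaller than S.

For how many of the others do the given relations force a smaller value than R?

4

Directly below R: P.
One step further: M, Q, T (4 so far).
No other element is forced below R by the given relations, so the count is 4.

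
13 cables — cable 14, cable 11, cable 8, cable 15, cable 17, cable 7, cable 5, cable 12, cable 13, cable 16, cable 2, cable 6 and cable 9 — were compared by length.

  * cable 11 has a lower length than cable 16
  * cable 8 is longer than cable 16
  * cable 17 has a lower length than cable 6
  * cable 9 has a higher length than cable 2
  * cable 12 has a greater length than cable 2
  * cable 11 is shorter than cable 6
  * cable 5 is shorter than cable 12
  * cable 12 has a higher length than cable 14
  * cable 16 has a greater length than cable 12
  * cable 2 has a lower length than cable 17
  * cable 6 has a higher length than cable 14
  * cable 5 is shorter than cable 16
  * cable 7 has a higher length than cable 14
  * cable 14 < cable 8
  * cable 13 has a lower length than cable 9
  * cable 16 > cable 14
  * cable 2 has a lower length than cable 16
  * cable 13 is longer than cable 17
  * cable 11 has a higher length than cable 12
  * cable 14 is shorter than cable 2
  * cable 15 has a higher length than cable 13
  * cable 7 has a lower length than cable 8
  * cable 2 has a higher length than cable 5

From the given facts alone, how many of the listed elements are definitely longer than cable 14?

11

Directly above cable 14: cable 2, cable 12, cable 6, cable 16, cable 7, cable 8.
One step further: cable 17, cable 11, cable 9 (9 so far).
One step further: cable 13 (10 so far).
One step further: cable 15 (11 so far).
No other element is forced above cable 14 by the given relations, so the count is 11.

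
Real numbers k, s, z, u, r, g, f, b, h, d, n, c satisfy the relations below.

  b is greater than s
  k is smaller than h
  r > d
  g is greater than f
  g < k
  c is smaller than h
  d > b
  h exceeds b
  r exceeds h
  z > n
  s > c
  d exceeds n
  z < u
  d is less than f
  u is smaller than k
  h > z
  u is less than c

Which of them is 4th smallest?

Chaining the given pairs: n < z < u < c < s < b < d < f < g < k < h < r.
The 4th smallest is c.

c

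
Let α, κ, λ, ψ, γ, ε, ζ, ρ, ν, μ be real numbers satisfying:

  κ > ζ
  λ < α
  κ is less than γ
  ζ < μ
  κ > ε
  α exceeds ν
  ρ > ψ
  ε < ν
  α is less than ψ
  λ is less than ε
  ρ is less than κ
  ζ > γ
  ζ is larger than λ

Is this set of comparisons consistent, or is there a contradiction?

We have ζ < κ stated directly, yet also κ < γ < ζ by chaining the others — so κ < ζ. Contradiction.

inconsistent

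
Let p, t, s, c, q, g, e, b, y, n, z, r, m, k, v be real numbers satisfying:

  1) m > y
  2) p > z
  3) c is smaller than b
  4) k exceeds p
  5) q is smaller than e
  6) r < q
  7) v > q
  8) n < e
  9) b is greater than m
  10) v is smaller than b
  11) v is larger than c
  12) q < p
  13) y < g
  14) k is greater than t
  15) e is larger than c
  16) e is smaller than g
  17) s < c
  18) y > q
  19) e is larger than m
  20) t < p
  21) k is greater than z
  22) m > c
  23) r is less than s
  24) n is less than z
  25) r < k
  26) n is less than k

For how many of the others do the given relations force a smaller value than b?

7

From b the given relations immediately reach c, m, v.
From those, s, q, y — 6 in total.
From those, r — 7 in total.
No other element is forced below b by the given relations, so the count is 7.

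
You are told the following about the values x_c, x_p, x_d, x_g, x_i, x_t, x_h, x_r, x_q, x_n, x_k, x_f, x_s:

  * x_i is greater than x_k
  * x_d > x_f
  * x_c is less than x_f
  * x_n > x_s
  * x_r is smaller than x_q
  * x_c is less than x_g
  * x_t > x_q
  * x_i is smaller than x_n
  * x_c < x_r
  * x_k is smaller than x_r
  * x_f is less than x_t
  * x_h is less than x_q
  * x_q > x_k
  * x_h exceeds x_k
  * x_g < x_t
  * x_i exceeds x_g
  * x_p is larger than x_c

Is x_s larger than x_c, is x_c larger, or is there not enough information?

undetermined

Following every chain through x_c: above x_c we get x_r, x_p, x_g, x_q, x_i, x_f, x_d, x_t, x_n.
x_s is not reached, and no chain runs the other way from x_s to x_c.
So the given relations leave the order of x_c and x_s undetermined.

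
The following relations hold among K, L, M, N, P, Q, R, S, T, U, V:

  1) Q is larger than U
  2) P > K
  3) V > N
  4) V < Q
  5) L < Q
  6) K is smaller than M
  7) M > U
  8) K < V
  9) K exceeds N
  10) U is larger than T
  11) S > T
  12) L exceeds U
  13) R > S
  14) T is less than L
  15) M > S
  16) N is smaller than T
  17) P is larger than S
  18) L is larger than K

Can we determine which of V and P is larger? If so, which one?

undetermined

Following every chain through V: above V we get Q; below V we get N, K.
P is not reached, and no chain runs the other way from P to V.
So the given relations leave the order of V and P undetermined.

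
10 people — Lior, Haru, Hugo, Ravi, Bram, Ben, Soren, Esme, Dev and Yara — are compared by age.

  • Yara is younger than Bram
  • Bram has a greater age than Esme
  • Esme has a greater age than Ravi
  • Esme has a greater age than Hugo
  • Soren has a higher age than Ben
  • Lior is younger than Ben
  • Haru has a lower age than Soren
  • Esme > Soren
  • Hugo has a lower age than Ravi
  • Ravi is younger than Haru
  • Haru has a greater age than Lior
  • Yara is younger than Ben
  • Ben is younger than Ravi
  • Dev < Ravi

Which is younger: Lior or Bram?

Lior < Ben and Ben < Ravi give Lior < Ravi.
With Ravi < Haru: Lior < Ben < Ravi < Haru.
With Haru < Soren: Lior < Ben < Ravi < Haru < Soren.
Then Soren < Esme extends the chain to Esme.
Then Esme < Bram extends the chain to Bram.
So Lior < Bram; Lior is the younger of the two.

Lior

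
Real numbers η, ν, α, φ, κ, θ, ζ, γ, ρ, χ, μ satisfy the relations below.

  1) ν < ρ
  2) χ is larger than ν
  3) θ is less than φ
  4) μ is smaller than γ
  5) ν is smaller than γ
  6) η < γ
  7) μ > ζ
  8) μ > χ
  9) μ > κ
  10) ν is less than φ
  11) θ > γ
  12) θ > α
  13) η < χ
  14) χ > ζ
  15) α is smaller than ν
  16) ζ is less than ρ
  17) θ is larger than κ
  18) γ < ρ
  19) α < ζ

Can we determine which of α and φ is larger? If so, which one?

φ

Link the given pairs in sequence: α < ζ; ζ < μ; μ < γ; γ < θ; θ < φ.
Chaining these gives α < ζ < μ < γ < θ < φ.
So φ is larger.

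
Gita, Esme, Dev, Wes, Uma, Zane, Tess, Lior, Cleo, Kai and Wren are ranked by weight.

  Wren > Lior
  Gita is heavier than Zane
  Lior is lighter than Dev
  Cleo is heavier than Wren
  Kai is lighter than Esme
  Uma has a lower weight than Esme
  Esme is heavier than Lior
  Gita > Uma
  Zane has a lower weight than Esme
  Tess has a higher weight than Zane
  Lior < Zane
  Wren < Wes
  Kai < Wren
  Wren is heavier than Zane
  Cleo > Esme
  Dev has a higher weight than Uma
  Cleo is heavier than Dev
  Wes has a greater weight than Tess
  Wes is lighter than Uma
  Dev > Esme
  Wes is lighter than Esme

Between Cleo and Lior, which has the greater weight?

Cleo

Lior < Zane and Zane < Tess give Lior < Tess.
With Tess < Wes: Lior < Zane < Tess < Wes.
With Wes < Uma: Lior < Zane < Tess < Wes < Uma.
Then Uma < Esme extends the chain to Esme.
Then Esme < Dev extends the chain to Dev.
With Dev < Cleo: Lior < Zane < Tess < Wes < Uma < Esme < Dev < Cleo.
So Lior < Cleo; Cleo is the heavier of the two.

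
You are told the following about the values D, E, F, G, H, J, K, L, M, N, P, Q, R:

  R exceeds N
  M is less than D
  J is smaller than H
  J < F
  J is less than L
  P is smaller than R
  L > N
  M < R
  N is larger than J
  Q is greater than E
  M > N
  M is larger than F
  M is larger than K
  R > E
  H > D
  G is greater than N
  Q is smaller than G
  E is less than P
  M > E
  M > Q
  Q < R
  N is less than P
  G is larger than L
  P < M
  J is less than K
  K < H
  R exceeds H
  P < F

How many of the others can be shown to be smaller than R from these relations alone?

From R the given relations immediately reach N, E, Q, P, M, H.
From those, J, F, K, D — 10 in total.
Nothing else is reachable below R; 10 in all.

10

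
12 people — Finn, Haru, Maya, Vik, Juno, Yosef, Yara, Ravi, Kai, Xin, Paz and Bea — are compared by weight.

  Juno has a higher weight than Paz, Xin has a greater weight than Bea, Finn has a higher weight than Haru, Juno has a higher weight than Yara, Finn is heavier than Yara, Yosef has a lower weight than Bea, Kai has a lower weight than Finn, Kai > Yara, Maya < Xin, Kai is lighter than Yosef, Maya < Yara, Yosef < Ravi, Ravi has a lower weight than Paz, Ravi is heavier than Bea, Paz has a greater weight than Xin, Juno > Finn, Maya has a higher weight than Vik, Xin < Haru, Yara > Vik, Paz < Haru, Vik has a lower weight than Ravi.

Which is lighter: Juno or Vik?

Vik < Maya and Maya < Yara give Vik < Yara.
Then Yara < Kai extends the chain to Kai.
Then Kai < Yosef extends the chain to Yosef.
Then Yosef < Bea extends the chain to Bea.
With Bea < Xin: Vik < Maya < Yara < Kai < Yosef < Bea < Xin.
Then Xin < Paz extends the chain to Paz.
With Paz < Haru: Vik < Maya < Yara < Kai < Yosef < Bea < Xin < Paz < Haru.
Then Haru < Finn extends the chain to Finn.
With Finn < Juno: Vik < Maya < Yara < Kai < Yosef < Bea < Xin < Paz < Haru < Finn < Juno.
So Vik < Juno; Vik is the lighter of the two.

Vik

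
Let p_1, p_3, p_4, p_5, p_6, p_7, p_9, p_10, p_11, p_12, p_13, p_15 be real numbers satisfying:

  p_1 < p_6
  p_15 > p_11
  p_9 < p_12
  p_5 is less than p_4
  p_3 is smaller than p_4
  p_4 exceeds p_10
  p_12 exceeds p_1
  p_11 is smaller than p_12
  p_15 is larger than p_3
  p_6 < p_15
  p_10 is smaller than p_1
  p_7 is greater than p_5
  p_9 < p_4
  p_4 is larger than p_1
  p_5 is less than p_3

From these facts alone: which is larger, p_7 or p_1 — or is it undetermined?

undetermined

Following every chain through p_1: above p_1 we get p_6, p_4, p_15, p_12; below p_1 we get p_10.
p_7 is not reached, and no chain runs the other way from p_7 to p_1.
So the given relations leave the order of p_1 and p_7 undetermined.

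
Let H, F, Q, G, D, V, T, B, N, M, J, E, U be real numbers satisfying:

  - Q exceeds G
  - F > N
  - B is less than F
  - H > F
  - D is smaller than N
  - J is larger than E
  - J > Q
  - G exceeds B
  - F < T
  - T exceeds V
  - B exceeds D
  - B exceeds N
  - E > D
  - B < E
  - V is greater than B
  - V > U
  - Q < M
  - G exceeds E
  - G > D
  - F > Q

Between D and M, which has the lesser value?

Following the relations from D: D < N < B < E < G < Q < M.
So D < M; D is the smaller of the two.

D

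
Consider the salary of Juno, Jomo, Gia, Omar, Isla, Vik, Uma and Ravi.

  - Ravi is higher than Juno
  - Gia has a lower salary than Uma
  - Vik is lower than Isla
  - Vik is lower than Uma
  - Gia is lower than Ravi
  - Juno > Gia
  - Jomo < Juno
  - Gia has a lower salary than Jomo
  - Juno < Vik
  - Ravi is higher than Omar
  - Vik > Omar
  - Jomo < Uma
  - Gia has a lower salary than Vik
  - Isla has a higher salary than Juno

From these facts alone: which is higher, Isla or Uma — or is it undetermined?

undetermined

Following every chain through Isla: below Isla we get Gia, Jomo, Omar, Juno, Vik.
Uma is not reached, and no chain runs the other way from Uma to Isla.
So the given relations leave the order of Isla and Uma undetermined.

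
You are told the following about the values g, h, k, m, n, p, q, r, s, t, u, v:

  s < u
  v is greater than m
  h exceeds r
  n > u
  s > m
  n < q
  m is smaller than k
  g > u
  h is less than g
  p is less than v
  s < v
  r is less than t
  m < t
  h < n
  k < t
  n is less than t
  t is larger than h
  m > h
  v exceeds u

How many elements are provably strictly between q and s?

2

The relations place s below q. An element lies strictly between them when it is forced above s and also forced below q.
Above s: {u, g, v, n, t}. Below q: {r, h, m, u, n}.
Intersection: {u, n} — 2.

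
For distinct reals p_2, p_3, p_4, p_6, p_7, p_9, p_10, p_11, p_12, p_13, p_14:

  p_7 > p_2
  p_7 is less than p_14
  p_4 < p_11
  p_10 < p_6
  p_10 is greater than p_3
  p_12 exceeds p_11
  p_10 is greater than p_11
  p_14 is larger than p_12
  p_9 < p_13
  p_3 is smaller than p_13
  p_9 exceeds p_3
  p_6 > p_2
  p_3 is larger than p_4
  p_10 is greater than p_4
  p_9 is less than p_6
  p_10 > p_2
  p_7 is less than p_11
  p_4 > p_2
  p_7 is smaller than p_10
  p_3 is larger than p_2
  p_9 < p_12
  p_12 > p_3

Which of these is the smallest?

p_2

Chaining upward from p_2: directly above it, p_4, p_3, p_7, p_10, p_6; then p_9, p_11, p_13, p_12, p_14.
That covers every other element, and nothing is given below p_2, so p_2 is the smallest.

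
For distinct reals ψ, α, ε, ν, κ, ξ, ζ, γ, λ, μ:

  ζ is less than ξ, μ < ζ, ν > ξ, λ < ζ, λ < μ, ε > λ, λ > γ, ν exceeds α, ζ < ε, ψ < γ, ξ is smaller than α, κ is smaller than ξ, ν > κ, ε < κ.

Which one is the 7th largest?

Piecing the relations together gives one ordering: ψ < γ < λ < μ < ζ < ε < κ < ξ < α < ν.
The 7th largest is μ.

μ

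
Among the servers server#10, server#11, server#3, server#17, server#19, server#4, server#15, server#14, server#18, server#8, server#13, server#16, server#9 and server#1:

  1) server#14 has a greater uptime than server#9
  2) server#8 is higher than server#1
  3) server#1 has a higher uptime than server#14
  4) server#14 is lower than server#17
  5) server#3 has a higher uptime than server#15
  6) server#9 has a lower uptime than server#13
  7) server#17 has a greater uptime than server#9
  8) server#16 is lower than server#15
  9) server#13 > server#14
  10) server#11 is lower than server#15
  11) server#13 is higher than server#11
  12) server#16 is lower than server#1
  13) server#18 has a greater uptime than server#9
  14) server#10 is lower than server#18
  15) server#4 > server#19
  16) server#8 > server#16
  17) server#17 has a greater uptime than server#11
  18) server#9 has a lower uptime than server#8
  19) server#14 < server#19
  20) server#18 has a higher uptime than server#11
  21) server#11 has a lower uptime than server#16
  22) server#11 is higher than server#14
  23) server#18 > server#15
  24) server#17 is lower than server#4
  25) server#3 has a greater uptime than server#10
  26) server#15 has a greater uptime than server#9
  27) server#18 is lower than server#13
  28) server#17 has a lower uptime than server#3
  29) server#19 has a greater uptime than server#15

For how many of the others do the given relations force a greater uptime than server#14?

The elements the relations force above server#14 are server#11, server#17, server#16, server#15, server#1, server#3, server#19, server#4, server#18, server#8, server#13 — no chain reaches any other.
That is 11.

11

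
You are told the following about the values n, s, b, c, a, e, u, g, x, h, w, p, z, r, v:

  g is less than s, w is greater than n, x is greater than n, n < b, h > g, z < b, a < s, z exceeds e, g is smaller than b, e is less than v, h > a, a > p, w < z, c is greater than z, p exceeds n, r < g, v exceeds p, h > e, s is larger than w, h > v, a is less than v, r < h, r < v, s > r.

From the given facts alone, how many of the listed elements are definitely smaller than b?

Directly below b: n, z, g.
One step further: e, r, w (6 so far).
No other element is forced below b by the given relations, so the count is 6.

6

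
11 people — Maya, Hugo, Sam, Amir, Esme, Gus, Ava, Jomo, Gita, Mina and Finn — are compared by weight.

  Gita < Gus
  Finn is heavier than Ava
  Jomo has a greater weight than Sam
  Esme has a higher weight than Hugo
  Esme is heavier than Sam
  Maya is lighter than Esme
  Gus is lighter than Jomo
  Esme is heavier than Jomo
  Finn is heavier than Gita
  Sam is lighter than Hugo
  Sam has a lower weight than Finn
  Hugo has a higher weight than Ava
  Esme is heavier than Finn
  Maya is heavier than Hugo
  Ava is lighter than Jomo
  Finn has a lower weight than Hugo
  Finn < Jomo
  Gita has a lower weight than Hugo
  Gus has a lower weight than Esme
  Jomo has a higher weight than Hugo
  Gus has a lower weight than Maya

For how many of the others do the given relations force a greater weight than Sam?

5

Directly above Sam: Finn, Hugo, Jomo, Esme.
One step further: Maya (5 so far).
Nothing else is reachable above Sam; 5 in all.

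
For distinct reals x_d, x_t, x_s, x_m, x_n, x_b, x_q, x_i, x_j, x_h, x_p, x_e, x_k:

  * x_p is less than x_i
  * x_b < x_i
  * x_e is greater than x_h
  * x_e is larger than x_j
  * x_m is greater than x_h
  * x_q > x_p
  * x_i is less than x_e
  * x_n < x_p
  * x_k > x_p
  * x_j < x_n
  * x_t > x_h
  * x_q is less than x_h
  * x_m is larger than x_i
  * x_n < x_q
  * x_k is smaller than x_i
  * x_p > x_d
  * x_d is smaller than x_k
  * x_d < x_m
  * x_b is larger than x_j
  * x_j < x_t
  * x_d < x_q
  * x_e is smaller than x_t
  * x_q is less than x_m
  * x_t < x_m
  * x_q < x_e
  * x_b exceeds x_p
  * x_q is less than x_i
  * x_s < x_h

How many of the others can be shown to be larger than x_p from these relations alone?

From x_p the given relations immediately reach x_q, x_b, x_k, x_i.
From those, x_h, x_e, x_m — 7 in total.
From those, x_t — 8 in total.
No other element is forced above x_p by the given relations, so the count is 8.

8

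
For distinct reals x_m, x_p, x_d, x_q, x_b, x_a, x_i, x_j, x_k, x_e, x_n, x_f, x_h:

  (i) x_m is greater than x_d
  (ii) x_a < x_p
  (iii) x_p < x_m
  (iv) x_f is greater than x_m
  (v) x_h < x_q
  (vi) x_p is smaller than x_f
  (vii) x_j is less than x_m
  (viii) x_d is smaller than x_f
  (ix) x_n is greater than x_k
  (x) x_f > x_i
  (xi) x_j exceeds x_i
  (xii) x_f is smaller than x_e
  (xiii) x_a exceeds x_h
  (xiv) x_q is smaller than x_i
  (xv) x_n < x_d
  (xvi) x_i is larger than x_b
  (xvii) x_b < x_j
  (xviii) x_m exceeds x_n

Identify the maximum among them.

x_e

x_k is not greatest since x_k < x_n; x_n is not greatest since x_n < x_d; x_h is not greatest since x_h < x_q; x_q is not greatest since x_q < x_i; x_b is not greatest since x_b < x_j; x_d is not greatest since x_d < x_f; x_a is not greatest since x_a < x_p; x_i is not greatest since x_i < x_j; x_p is not greatest since x_p < x_m; x_j is not greatest since x_j < x_m; x_m is not greatest since x_m < x_f; x_f is not greatest since x_f < x_e.
Only x_e has nothing above it, so x_e is the maximum.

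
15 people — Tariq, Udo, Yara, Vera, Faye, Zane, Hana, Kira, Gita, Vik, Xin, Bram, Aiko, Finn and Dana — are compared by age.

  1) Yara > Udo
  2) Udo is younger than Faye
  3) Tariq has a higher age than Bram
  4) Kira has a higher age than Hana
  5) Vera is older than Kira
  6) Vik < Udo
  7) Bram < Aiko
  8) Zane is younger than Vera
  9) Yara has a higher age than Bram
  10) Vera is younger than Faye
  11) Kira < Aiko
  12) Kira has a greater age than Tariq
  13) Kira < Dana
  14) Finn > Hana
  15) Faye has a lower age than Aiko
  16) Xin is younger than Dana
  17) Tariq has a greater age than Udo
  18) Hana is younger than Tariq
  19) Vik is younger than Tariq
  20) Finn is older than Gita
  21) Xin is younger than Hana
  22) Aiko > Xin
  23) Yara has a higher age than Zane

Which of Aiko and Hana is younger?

Hana < Tariq < Kira < Vera < Faye < Aiko, by transitivity through Tariq, Kira, Vera, Faye.
So Hana < Aiko; Hana is the younger of the two.

Hana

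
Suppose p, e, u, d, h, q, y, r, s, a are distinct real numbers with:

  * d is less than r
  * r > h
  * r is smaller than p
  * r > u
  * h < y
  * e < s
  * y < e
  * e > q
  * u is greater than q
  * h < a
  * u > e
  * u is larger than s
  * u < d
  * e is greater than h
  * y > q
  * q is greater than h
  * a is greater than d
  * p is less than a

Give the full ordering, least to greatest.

h < q < y < e < s < u < d < r < p < a

Each adjacent pair is fixed by a given relation: h < q; q < y; y < e; e < s; s < u; u < d; d < r; r < p; p < a. Chaining them end to end gives the full order.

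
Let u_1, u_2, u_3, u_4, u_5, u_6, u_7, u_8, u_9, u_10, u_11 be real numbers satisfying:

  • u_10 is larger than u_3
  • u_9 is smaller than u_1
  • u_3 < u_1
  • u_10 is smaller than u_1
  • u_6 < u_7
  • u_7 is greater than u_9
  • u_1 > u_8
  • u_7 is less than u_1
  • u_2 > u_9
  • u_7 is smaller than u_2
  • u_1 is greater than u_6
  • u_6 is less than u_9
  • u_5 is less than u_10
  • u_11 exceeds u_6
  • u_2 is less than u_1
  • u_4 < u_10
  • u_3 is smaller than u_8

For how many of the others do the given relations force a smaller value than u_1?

From u_1 the given relations immediately reach u_3, u_6, u_9, u_7, u_8, u_2, u_10.
From those, u_4, u_5 — 9 in total.
No other element is forced below u_1 by the given relations, so the count is 9.

9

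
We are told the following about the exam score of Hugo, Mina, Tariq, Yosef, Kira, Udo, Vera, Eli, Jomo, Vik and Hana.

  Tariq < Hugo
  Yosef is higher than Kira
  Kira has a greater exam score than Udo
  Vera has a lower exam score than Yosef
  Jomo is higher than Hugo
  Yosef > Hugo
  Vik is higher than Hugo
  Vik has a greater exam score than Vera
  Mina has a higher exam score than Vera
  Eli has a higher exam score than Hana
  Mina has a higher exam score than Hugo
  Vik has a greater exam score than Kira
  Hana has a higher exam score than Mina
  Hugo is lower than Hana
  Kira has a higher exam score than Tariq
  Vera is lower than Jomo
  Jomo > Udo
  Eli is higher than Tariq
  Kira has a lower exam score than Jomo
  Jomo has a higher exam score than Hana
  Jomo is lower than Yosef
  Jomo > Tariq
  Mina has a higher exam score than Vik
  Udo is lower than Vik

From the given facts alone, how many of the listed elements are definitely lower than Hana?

From Hana the given relations immediately reach Hugo, Mina.
From those, Tariq, Vera, Vik — 5 in total.
From those, Udo, Kira — 7 in total.
No other element is forced below Hana by the given relations, so the count is 7.

7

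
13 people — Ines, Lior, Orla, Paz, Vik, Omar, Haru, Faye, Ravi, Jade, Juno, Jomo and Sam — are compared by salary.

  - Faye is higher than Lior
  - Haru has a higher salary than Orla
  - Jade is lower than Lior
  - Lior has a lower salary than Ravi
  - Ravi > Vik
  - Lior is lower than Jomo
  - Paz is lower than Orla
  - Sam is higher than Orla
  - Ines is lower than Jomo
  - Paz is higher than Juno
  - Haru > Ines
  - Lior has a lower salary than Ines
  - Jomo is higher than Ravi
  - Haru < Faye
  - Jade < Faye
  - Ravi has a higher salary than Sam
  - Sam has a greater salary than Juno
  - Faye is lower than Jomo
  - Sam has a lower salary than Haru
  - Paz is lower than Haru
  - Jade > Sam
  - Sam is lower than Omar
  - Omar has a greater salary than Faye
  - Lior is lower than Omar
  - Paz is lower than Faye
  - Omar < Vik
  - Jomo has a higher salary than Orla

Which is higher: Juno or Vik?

Link the given pairs in sequence: Juno < Paz; Paz < Orla; Orla < Sam; Sam < Jade; Jade < Lior; Lior < Ines; Ines < Haru; Haru < Faye; Faye < Omar; Omar < Vik.
Together: Juno < Paz < Orla < Sam < Jade < Lior < Ines < Haru < Faye < Omar < Vik.
So Juno < Vik; Vik is the higher of the two.

Vik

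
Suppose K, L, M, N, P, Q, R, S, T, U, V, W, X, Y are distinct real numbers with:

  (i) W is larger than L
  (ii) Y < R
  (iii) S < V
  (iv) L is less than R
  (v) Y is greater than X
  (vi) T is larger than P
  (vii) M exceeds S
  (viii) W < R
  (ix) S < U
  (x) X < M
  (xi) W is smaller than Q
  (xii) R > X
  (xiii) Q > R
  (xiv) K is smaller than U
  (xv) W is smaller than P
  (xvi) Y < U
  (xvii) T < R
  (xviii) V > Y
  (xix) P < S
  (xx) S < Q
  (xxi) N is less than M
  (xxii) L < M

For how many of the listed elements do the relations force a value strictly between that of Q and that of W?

The relations place W below Q. An element lies strictly between them when it is forced above W and also forced below Q.
Above W: {P, T, S, M, R, V, U}. Below Q: {X, L, P, T, S, Y, R}.
Intersection: {P, T, S, R} — 4.

4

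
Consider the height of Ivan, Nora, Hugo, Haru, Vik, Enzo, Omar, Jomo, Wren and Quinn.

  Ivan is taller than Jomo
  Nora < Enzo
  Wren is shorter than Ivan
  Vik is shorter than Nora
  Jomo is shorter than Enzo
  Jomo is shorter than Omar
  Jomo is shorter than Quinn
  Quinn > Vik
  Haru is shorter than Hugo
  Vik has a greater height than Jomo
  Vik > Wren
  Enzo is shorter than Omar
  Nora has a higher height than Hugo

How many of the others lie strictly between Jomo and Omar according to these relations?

Chaining upward from Jomo reaches: Ivan, Vik, Quinn, Nora, Enzo.
Chaining downward from Omar reaches: Wren, Haru, Vik, Hugo, Nora, Enzo.
Strictly between Jomo and Omar are those in both lists: Vik, Nora, Enzo — 3 elements.

3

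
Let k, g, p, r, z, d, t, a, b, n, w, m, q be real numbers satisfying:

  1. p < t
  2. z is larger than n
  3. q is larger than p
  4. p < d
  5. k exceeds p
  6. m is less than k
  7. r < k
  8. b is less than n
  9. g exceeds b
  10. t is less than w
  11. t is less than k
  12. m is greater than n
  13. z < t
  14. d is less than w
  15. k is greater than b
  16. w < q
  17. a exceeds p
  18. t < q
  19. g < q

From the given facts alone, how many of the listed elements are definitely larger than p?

6

The elements the relations force above p are d, t, w, a, q, k — no chain reaches any other.
That is 6.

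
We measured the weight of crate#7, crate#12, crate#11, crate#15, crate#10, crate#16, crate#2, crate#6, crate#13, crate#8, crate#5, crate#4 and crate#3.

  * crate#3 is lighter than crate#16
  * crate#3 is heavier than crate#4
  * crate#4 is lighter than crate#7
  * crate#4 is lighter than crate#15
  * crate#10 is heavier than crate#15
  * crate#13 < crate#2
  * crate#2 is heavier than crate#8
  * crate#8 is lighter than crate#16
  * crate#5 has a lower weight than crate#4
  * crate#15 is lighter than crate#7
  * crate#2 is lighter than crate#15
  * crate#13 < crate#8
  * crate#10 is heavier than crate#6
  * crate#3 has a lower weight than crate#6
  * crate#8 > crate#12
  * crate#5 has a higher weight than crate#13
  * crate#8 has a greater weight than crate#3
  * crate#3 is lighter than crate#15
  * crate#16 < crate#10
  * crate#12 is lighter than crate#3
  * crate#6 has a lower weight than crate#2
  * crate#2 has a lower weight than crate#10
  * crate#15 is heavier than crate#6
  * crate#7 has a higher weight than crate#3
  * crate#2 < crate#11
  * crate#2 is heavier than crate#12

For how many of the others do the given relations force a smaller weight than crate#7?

9

Directly below crate#7: crate#4, crate#3, crate#15.
One step further: crate#5, crate#12, crate#6, crate#2 (7 so far).
One step further: crate#13, crate#8 (9 so far).
No other element is forced below crate#7 by the given relations, so the count is 9.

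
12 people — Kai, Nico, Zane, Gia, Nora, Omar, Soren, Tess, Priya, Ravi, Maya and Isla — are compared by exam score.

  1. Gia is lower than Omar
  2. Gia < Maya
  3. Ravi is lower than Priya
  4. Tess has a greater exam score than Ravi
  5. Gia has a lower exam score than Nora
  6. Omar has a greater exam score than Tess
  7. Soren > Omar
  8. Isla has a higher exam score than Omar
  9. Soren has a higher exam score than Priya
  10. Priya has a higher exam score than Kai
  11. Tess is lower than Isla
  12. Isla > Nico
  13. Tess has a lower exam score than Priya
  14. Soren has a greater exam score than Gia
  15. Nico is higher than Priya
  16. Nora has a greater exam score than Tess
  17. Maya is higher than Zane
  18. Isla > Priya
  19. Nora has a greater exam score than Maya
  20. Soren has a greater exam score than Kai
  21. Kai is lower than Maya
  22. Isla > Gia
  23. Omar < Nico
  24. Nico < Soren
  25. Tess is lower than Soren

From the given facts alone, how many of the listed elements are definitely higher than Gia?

6

Directly above Gia: Maya, Omar, Nora, Isla, Soren.
One step further: Nico (6 so far).
Nothing else is reachable above Gia; 6 in all.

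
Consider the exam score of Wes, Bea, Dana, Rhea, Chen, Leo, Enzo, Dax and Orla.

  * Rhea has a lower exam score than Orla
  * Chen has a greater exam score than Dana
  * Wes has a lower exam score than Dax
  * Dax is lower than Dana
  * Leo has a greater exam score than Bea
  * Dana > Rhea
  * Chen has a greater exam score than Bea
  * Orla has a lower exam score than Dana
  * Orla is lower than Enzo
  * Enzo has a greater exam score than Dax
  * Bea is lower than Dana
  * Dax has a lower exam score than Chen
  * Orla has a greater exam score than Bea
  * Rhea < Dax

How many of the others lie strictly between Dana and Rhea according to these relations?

Chaining upward from Rhea reaches: Dax, Orla, Chen, Enzo.
Chaining downward from Dana reaches: Bea, Wes, Dax, Orla.
Strictly between Rhea and Dana are those in both lists: Dax, Orla — 2 elements.

2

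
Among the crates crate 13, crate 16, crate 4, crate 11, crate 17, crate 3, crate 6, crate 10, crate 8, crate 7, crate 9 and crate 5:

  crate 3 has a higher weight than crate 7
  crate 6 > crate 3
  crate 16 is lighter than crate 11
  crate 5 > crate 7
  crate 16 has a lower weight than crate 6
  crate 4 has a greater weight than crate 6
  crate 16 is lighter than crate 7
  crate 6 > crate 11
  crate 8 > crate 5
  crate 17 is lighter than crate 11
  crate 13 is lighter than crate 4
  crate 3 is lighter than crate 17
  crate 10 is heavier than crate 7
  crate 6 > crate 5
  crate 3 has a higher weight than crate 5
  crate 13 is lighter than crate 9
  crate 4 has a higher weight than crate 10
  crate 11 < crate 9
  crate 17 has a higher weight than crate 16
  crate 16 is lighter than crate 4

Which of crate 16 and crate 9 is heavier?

crate 9

crate 16 < crate 7 and crate 7 < crate 5 give crate 16 < crate 5.
Then crate 5 < crate 3 extends the chain to crate 3.
With crate 3 < crate 17: crate 16 < crate 7 < crate 5 < crate 3 < crate 17.
Then crate 17 < crate 11 extends the chain to crate 11.
Then crate 11 < crate 9 extends the chain to crate 9.
So crate 16 < crate 9; crate 9 is the heavier of the two.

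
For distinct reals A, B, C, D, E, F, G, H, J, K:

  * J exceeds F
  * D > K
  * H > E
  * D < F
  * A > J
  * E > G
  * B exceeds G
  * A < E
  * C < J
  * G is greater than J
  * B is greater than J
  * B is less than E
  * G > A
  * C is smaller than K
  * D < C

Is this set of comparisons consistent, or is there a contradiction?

inconsistent

We have D < C stated directly, yet also C < K < D by chaining the others — so C < D. Contradiction.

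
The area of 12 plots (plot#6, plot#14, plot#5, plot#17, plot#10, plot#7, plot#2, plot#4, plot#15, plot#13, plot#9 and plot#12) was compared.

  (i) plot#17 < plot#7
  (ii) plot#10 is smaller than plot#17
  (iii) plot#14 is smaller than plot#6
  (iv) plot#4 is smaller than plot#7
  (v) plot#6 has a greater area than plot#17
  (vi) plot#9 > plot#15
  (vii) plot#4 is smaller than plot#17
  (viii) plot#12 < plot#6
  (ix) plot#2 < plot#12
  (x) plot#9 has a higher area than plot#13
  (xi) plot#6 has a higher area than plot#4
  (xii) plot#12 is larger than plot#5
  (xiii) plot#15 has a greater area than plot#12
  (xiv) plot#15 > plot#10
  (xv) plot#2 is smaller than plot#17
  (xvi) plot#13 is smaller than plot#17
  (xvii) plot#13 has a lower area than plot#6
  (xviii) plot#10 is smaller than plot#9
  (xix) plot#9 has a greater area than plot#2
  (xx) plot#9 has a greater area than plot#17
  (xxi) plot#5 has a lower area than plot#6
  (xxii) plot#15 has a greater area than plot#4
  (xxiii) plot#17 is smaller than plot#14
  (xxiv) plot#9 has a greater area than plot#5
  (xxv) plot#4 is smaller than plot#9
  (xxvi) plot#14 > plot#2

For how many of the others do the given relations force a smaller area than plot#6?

The elements the relations force below plot#6 are plot#2, plot#10, plot#4, plot#5, plot#13, plot#17, plot#12, plot#14 — no chain reaches any other.
That is 8.

8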